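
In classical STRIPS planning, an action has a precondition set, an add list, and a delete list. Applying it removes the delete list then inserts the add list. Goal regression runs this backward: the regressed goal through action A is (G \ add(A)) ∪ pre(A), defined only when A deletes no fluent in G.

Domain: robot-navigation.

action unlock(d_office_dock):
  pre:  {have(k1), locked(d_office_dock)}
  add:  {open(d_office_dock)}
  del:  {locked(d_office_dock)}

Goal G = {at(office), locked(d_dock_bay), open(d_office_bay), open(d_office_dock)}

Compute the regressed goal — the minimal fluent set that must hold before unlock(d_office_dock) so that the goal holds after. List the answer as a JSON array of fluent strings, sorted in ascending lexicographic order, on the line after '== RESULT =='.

Compute (G \ add) ∪ pre:
  G ∩ del = {}  (empty — regression defined)
  G \ add = {at(office), locked(d_dock_bay), open(d_office_bay), open(d_office_dock)} \ {open(d_office_dock)} = {at(office), locked(d_dock_bay), open(d_office_bay)}
  ∪ pre   = {at(office), locked(d_dock_bay), open(d_office_bay)} ∪ {have(k1), locked(d_office_dock)}
          = {at(office), have(k1), locked(d_dock_bay), locked(d_office_dock), open(d_office_bay)}

== RESULT ==
["at(office)", "have(k1)", "locked(d_dock_bay)", "locked(d_office_dock)", "open(d_office_bay)"]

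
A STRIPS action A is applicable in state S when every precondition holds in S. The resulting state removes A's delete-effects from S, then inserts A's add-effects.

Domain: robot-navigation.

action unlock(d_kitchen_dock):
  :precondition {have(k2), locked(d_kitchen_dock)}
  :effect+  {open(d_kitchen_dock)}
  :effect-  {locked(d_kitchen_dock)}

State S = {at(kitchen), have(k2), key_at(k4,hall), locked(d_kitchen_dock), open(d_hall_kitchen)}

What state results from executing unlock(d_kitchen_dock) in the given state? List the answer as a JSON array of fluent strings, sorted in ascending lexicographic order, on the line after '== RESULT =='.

Progress:
  pre ⊆ S: {have(k2), locked(d_kitchen_dock)} ⊆ S  — applicable
  S \ del = {at(kitchen), have(k2), key_at(k4,hall), open(d_hall_kitchen)}
  ∪ add   = {at(kitchen), have(k2), key_at(k4,hall), open(d_hall_kitchen), open(d_kitchen_dock)}

== RESULT ==
["at(kitchen)", "have(k2)", "key_at(k4,hall)", "open(d_hall_kitchen)", "open(d_kitchen_dock)"]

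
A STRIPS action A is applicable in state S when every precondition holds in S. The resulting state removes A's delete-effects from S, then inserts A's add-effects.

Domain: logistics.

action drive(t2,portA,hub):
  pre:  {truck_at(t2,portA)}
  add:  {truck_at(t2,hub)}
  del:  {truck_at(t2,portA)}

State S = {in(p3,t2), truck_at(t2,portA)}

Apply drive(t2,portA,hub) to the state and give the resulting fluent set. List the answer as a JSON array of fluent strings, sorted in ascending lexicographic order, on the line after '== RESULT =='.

Progress:
  pre ⊆ S: {truck_at(t2,portA)} ⊆ S  — applicable
  S \ del = {in(p3,t2)}
  ∪ add   = {in(p3,t2), truck_at(t2,hub)}

== RESULT ==
["in(p3,t2)", "truck_at(t2,hub)"]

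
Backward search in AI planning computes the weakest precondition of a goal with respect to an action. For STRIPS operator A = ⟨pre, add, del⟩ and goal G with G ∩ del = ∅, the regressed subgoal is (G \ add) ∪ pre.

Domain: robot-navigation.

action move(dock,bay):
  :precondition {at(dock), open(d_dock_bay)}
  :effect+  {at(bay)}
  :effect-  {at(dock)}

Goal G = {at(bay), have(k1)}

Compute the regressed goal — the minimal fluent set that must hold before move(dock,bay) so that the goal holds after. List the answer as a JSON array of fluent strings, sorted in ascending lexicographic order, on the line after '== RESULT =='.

Regress:
  G ∩ del = {}  (empty — regression defined)
  G \ add = {at(bay), have(k1)} \ {at(bay)} = {have(k1)}
  ∪ pre   = {have(k1)} ∪ {at(dock), open(d_dock_bay)}
          = {at(dock), have(k1), open(d_dock_bay)}

== RESULT ==
["at(dock)", "have(k1)", "open(d_dock_bay)"]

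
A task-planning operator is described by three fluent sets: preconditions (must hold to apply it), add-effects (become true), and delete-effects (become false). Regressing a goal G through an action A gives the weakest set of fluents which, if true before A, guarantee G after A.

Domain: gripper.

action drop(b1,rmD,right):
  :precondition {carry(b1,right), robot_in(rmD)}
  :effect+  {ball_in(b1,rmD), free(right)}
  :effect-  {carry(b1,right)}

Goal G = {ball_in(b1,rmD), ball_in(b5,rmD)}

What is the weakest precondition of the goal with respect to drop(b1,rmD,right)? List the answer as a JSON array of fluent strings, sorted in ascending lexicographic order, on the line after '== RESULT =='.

Compute (G \ add) ∪ pre:
  G ∩ del = {}  (empty — regression defined)
  G \ add = {ball_in(b1,rmD), ball_in(b5,rmD)} \ {ball_in(b1,rmD), free(right)} = {ball_in(b5,rmD)}
  ∪ pre   = {ball_in(b5,rmD)} ∪ {carry(b1,right), robot_in(rmD)}
          = {ball_in(b5,rmD), carry(b1,right), robot_in(rmD)}

== RESULT ==
["ball_in(b5,rmD)", "carry(b1,right)", "robot_in(rmD)"]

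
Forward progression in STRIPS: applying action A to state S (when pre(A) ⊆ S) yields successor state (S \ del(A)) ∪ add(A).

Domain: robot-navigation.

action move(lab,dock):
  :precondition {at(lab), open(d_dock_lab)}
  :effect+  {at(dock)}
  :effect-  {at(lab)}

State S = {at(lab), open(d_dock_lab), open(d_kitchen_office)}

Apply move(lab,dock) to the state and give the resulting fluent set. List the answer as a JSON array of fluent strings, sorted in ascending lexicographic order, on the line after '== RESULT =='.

Progress:
  pre ⊆ S: {at(lab), open(d_dock_lab)} ⊆ S  — applicable
  S \ del = {open(d_dock_lab), open(d_kitchen_office)}
  ∪ add   = {at(dock), open(d_dock_lab), open(d_kitchen_office)}

== RESULT ==
["at(dock)", "open(d_dock_lab)", "open(d_kitchen_office)"]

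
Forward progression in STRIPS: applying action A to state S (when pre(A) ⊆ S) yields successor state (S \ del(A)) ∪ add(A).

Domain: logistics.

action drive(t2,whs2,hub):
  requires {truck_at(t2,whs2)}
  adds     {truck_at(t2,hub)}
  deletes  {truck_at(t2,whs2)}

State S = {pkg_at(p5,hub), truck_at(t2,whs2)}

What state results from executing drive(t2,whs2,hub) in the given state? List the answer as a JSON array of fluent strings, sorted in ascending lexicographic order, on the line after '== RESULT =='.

Progress:
  pre ⊆ S: {truck_at(t2,whs2)} ⊆ S  — applicable
  S \ del = {pkg_at(p5,hub)}
  ∪ add   = {pkg_at(p5,hub), truck_at(t2,hub)}

== RESULT ==
["pkg_at(p5,hub)", "truck_at(t2,hub)"]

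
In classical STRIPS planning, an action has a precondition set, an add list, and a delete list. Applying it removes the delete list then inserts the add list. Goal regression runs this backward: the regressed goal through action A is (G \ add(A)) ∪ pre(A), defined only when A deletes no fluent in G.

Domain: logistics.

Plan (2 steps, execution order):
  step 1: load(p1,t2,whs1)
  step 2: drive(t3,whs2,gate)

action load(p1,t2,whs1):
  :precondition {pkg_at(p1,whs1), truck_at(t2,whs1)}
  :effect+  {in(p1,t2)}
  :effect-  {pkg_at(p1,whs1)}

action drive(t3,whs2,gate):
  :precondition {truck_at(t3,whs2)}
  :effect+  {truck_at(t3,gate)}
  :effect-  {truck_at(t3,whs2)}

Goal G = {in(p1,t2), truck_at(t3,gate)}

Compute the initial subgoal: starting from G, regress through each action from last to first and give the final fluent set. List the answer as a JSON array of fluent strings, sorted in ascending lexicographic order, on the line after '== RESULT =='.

Work backward from the goal:
  through step 2 (drive(t3,whs2,gate)): drop {truck_at(t3,gate)}, keep {in(p1,t2)}, require {truck_at(t3,whs2)}
    → {in(p1,t2), truck_at(t3,whs2)}
  through step 1 (load(p1,t2,whs1)): drop {in(p1,t2)}, keep {truck_at(t3,whs2)}, require {pkg_at(p1,whs1), truck_at(t2,whs1)}
    → {pkg_at(p1,whs1), truck_at(t2,whs1), truck_at(t3,whs2)}

== RESULT ==
["pkg_at(p1,whs1)", "truck_at(t2,whs1)", "truck_at(t3,whs2)"]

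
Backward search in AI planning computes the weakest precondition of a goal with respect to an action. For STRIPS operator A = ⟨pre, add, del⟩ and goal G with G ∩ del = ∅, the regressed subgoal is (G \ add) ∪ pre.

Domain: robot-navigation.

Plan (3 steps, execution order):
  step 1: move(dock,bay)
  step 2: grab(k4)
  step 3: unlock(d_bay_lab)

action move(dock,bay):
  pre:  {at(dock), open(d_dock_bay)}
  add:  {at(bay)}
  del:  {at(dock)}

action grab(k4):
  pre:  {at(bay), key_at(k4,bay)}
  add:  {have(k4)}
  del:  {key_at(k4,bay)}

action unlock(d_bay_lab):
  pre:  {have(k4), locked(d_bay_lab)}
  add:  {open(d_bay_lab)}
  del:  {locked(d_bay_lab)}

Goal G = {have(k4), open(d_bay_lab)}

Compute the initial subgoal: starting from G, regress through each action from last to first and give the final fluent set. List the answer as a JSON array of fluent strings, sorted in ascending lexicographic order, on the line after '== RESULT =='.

Work backward from the goal:
  through step 3 (unlock(d_bay_lab)): drop {open(d_bay_lab)}, keep {have(k4)}, require {have(k4), locked(d_bay_lab)}
    → {have(k4), locked(d_bay_lab)}
  through step 2 (grab(k4)): drop {have(k4)}, keep {locked(d_bay_lab)}, require {at(bay), key_at(k4,bay)}
    → {at(bay), key_at(k4,bay), locked(d_bay_lab)}
  through step 1 (move(dock,bay)): drop {at(bay)}, keep {key_at(k4,bay), locked(d_bay_lab)}, require {at(dock), open(d_dock_bay)}
    → {at(dock), key_at(k4,bay), locked(d_bay_lab), open(d_dock_bay)}

== RESULT ==
["at(dock)", "key_at(k4,bay)", "locked(d_bay_lab)", "open(d_dock_bay)"]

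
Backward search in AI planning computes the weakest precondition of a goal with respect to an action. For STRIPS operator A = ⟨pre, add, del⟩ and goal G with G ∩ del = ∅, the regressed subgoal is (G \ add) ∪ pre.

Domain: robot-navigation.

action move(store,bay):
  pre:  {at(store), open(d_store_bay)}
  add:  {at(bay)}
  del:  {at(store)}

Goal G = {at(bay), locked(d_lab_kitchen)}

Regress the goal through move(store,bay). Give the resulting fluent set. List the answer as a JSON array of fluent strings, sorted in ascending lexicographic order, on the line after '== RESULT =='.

Regress:
  G ∩ del = {}  (empty — regression defined)
  G \ add = {at(bay), locked(d_lab_kitchen)} \ {at(bay)} = {locked(d_lab_kitchen)}
  ∪ pre   = {locked(d_lab_kitchen)} ∪ {at(store), open(d_store_bay)}
          = {at(store), locked(d_lab_kitchen), open(d_store_bay)}

== RESULT ==
["at(store)", "locked(d_lab_kitchen)", "open(d_store_bay)"]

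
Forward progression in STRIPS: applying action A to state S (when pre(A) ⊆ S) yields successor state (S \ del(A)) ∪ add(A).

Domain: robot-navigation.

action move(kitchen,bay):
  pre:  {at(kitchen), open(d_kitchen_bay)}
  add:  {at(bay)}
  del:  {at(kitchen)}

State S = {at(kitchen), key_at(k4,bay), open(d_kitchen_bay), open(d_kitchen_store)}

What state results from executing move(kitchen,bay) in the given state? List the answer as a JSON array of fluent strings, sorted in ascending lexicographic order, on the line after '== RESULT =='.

Compute (S \ del) ∪ add:
  pre ⊆ S: {at(kitchen), open(d_kitchen_bay)} ⊆ S  — applicable
  S \ del = {key_at(k4,bay), open(d_kitchen_bay), open(d_kitchen_store)}
  ∪ add   = {at(bay), key_at(k4,bay), open(d_kitchen_bay), open(d_kitchen_store)}

== RESULT ==
["at(bay)", "key_at(k4,bay)", "open(d_kitchen_bay)", "open(d_kitchen_store)"]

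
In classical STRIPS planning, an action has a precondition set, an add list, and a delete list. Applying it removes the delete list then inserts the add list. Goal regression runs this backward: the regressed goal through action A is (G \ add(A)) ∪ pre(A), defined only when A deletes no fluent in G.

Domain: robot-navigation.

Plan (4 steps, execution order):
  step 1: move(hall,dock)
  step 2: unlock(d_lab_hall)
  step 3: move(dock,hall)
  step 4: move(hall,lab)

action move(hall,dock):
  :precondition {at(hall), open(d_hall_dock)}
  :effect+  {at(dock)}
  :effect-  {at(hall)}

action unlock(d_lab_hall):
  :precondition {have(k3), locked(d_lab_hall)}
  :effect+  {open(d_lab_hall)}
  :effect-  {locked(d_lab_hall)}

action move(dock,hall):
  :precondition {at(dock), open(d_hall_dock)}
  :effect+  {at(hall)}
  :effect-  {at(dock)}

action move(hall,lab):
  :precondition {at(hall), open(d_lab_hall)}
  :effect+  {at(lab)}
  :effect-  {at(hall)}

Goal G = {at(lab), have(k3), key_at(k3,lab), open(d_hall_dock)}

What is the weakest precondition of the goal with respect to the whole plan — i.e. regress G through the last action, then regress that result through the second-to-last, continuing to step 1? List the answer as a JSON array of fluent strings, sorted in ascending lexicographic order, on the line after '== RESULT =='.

Regress step by step:
  through step 4 (move(hall,lab)): drop {at(lab)}, keep {have(k3), key_at(k3,lab), open(d_hall_dock)}, require {at(hall), open(d_lab_hall)}
    → {at(hall), have(k3), key_at(k3,lab), open(d_hall_dock), open(d_lab_hall)}
  through step 3 (move(dock,hall)): drop {at(hall)}, keep {have(k3), key_at(k3,lab), open(d_hall_dock), open(d_lab_hall)}, require {at(dock), open(d_hall_dock)}
    → {at(dock), have(k3), key_at(k3,lab), open(d_hall_dock), open(d_lab_hall)}
  through step 2 (unlock(d_lab_hall)): drop {open(d_lab_hall)}, keep {at(dock), have(k3), key_at(k3,lab), open(d_hall_dock)}, require {have(k3), locked(d_lab_hall)}
    → {at(dock), have(k3), key_at(k3,lab), locked(d_lab_hall), open(d_hall_dock)}
  through step 1 (move(hall,dock)): drop {at(dock)}, keep {have(k3), key_at(k3,lab), locked(d_lab_hall), open(d_hall_dock)}, require {at(hall), open(d_hall_dock)}
    → {at(hall), have(k3), key_at(k3,lab), locked(d_lab_hall), open(d_hall_dock)}

== RESULT ==
["at(hall)", "have(k3)", "key_at(k3,lab)", "locked(d_lab_hall)", "open(d_hall_dock)"]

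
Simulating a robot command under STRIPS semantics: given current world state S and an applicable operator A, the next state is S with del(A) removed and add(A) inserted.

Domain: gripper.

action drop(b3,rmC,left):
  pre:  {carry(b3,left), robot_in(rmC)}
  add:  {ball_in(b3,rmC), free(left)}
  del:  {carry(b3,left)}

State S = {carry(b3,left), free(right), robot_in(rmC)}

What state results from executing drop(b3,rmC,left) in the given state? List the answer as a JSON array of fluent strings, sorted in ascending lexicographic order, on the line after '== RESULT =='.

Progress:
  pre ⊆ S: {carry(b3,left), robot_in(rmC)} ⊆ S  — applicable
  S \ del = {free(right), robot_in(rmC)}
  ∪ add   = {ball_in(b3,rmC), free(left), free(right), robot_in(rmC)}

== RESULT ==
["ball_in(b3,rmC)", "free(left)", "free(right)", "robot_in(rmC)"]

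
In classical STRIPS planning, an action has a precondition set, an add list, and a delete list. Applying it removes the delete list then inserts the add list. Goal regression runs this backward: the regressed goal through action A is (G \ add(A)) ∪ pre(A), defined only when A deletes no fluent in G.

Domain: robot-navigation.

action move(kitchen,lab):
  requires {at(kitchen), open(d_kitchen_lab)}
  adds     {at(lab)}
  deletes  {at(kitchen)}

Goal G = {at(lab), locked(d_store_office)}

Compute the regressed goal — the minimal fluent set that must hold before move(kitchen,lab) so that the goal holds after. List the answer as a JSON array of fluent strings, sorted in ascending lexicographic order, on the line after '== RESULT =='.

Compute (G \ add) ∪ pre:
  G ∩ del = {}  (empty — regression defined)
  G \ add = {at(lab), locked(d_store_office)} \ {at(lab)} = {locked(d_store_office)}
  ∪ pre   = {locked(d_store_office)} ∪ {at(kitchen), open(d_kitchen_lab)}
          = {at(kitchen), locked(d_store_office), open(d_kitchen_lab)}

== RESULT ==
["at(kitchen)", "locked(d_store_office)", "open(d_kitchen_lab)"]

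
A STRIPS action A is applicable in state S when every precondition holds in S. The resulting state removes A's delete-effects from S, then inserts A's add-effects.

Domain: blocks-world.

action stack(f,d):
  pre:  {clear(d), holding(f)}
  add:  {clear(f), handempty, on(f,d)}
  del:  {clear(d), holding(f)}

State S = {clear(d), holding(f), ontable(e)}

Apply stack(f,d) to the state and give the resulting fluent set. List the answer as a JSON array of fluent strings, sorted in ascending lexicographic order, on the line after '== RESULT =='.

Progress:
  pre ⊆ S: {clear(d), holding(f)} ⊆ S  — applicable
  S \ del = {ontable(e)}
  ∪ add   = {clear(f), handempty, on(f,d), ontable(e)}

== RESULT ==
["clear(f)", "handempty", "on(f,d)", "ontable(e)"]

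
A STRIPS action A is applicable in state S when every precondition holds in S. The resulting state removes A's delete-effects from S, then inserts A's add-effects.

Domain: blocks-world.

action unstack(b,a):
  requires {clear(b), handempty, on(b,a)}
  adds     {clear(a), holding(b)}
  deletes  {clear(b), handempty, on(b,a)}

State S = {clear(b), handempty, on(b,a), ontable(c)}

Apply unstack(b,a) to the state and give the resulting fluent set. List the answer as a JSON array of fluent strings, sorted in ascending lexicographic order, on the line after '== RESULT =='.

Progress:
  pre ⊆ S: {clear(b), handempty, on(b,a)} ⊆ S  — applicable
  S \ del = {ontable(c)}
  ∪ add   = {clear(a), holding(b), ontable(c)}

== RESULT ==
["clear(a)", "holding(b)", "ontable(c)"]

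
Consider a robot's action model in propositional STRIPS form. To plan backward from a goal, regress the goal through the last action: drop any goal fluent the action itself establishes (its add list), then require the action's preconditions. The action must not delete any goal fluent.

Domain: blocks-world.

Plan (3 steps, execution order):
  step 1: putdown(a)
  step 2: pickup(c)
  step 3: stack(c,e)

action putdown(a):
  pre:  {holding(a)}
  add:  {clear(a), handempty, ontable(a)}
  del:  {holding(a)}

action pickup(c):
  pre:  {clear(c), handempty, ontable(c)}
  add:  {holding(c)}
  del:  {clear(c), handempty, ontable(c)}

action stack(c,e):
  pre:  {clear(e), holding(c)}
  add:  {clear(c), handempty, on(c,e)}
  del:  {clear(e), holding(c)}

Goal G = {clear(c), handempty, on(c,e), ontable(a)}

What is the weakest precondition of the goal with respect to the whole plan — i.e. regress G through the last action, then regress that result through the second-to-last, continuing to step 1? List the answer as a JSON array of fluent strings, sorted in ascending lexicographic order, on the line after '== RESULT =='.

Work backward from the goal:
  through step 3 (stack(c,e)): drop {clear(c), handempty, on(c,e)}, keep {ontable(a)}, require {clear(e), holding(c)}
    → {clear(e), holding(c), ontable(a)}
  through step 2 (pickup(c)): drop {holding(c)}, keep {clear(e), ontable(a)}, require {clear(c), handempty, ontable(c)}
    → {clear(c), clear(e), handempty, ontable(a), ontable(c)}
  through step 1 (putdown(a)): drop {handempty, ontable(a)}, keep {clear(c), clear(e), ontable(c)}, require {holding(a)}
    → {clear(c), clear(e), holding(a), ontable(c)}

== RESULT ==
["clear(c)", "clear(e)", "holding(a)", "ontable(c)"]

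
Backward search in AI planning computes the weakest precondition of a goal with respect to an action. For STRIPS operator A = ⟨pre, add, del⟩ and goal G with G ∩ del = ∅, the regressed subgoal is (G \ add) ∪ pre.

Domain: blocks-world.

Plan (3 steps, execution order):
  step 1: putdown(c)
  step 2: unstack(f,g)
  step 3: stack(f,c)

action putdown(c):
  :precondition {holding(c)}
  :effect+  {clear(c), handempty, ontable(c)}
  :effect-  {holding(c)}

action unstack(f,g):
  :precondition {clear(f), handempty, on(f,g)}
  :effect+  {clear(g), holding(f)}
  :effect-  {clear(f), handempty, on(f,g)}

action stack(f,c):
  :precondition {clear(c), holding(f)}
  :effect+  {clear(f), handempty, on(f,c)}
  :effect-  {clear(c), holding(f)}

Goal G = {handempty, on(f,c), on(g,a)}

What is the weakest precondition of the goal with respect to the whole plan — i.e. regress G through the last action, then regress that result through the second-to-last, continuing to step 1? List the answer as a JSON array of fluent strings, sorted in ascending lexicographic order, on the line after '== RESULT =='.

Work backward from the goal:
  through step 3 (stack(f,c)): drop {handempty, on(f,c)}, keep {on(g,a)}, require {clear(c), holding(f)}
    → {clear(c), holding(f), on(g,a)}
  through step 2 (unstack(f,g)): drop {holding(f)}, keep {clear(c), on(g,a)}, require {clear(f), handempty, on(f,g)}
    → {clear(c), clear(f), handempty, on(f,g), on(g,a)}
  through step 1 (putdown(c)): drop {clear(c), handempty}, keep {clear(f), on(f,g), on(g,a)}, require {holding(c)}
    → {clear(f), holding(c), on(f,g), on(g,a)}

== RESULT ==
["clear(f)", "holding(c)", "on(f,g)", "on(g,a)"]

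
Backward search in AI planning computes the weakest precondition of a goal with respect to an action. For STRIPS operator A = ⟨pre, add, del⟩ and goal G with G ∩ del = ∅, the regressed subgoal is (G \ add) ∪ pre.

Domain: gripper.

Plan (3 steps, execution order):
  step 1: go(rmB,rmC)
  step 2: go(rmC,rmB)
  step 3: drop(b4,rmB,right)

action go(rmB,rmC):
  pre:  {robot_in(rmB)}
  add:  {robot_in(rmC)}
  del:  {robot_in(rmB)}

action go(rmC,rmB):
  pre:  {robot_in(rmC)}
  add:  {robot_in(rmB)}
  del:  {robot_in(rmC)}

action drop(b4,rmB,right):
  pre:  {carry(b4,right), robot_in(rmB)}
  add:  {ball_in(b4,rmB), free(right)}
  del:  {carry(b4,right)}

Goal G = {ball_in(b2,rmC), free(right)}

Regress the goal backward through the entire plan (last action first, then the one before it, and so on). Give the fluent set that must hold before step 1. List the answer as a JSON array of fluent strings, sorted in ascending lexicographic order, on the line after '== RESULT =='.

Regress step by step:
  through step 3 (drop(b4,rmB,right)): drop {free(right)}, keep {ball_in(b2,rmC)}, require {carry(b4,right), robot_in(rmB)}
    → {ball_in(b2,rmC), carry(b4,right), robot_in(rmB)}
  through step 2 (go(rmC,rmB)): drop {robot_in(rmB)}, keep {ball_in(b2,rmC), carry(b4,right)}, require {robot_in(rmC)}
    → {ball_in(b2,rmC), carry(b4,right), robot_in(rmC)}
  through step 1 (go(rmB,rmC)): drop {robot_in(rmC)}, keep {ball_in(b2,rmC), carry(b4,right)}, require {robot_in(rmB)}
    → {ball_in(b2,rmC), carry(b4,right), robot_in(rmB)}

== RESULT ==
["ball_in(b2,rmC)", "carry(b4,right)", "robot_in(rmB)"]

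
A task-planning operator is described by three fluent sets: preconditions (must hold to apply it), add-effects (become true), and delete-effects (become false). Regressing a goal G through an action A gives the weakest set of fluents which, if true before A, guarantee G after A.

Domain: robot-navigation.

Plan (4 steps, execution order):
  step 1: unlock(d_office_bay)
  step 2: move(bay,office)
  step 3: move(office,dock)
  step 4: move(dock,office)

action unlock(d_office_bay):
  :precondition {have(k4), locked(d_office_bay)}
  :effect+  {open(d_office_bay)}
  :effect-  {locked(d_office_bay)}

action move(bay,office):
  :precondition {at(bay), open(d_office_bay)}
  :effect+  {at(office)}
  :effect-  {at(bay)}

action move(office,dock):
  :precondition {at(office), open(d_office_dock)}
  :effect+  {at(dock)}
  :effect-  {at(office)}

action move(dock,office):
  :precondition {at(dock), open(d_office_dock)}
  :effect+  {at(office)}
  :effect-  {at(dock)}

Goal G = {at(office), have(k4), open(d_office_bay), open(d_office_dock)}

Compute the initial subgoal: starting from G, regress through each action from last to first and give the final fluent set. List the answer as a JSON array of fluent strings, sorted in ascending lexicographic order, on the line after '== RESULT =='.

Regress step by step:
  through step 4 (move(dock,office)): drop {at(office)}, keep {have(k4), open(d_office_bay), open(d_office_dock)}, require {at(dock), open(d_office_dock)}
    → {at(dock), have(k4), open(d_office_bay), open(d_office_dock)}
  through step 3 (move(office,dock)): drop {at(dock)}, keep {have(k4), open(d_office_bay), open(d_office_dock)}, require {at(office), open(d_office_dock)}
    → {at(office), have(k4), open(d_office_bay), open(d_office_dock)}
  through step 2 (move(bay,office)): drop {at(office)}, keep {have(k4), open(d_office_bay), open(d_office_dock)}, require {at(bay), open(d_office_bay)}
    → {at(bay), have(k4), open(d_office_bay), open(d_office_dock)}
  through step 1 (unlock(d_office_bay)): drop {open(d_office_bay)}, keep {at(bay), have(k4), open(d_office_dock)}, require {have(k4), locked(d_office_bay)}
    → {at(bay), have(k4), locked(d_office_bay), open(d_office_dock)}

== RESULT ==
["at(bay)", "have(k4)", "locked(d_office_bay)", "open(d_office_dock)"]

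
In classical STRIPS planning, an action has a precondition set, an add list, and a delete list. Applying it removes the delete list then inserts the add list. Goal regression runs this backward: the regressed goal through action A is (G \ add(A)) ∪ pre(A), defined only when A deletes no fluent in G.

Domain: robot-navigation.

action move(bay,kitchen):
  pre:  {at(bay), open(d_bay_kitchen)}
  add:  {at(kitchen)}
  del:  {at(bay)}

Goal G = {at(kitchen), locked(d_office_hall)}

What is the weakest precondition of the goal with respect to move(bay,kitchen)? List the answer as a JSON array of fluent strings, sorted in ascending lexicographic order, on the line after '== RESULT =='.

Regress:
  G ∩ del = {}  (empty — regression defined)
  G \ add = {at(kitchen), locked(d_office_hall)} \ {at(kitchen)} = {locked(d_office_hall)}
  ∪ pre   = {locked(d_office_hall)} ∪ {at(bay), open(d_bay_kitchen)}
          = {at(bay), locked(d_office_hall), open(d_bay_kitchen)}

== RESULT ==
["at(bay)", "locked(d_office_hall)", "open(d_bay_kitchen)"]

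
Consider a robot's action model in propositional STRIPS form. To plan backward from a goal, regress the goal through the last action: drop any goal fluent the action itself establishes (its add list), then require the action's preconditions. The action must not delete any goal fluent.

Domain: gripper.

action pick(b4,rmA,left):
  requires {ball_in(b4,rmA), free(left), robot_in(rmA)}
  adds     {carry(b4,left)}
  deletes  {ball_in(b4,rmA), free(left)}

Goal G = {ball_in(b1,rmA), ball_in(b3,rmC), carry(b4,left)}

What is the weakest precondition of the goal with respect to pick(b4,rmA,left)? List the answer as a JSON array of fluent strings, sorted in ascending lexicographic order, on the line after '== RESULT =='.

Compute (G \ add) ∪ pre:
  G ∩ del = {}  (empty — regression defined)
  G \ add = {ball_in(b1,rmA), ball_in(b3,rmC), carry(b4,left)} \ {carry(b4,left)} = {ball_in(b1,rmA), ball_in(b3,rmC)}
  ∪ pre   = {ball_in(b1,rmA), ball_in(b3,rmC)} ∪ {ball_in(b4,rmA), free(left), robot_in(rmA)}
          = {ball_in(b1,rmA), ball_in(b3,rmC), ball_in(b4,rmA), free(left), robot_in(rmA)}

== RESULT ==
["ball_in(b1,rmA)", "ball_in(b3,rmC)", "ball_in(b4,rmA)", "free(left)", "robot_in(rmA)"]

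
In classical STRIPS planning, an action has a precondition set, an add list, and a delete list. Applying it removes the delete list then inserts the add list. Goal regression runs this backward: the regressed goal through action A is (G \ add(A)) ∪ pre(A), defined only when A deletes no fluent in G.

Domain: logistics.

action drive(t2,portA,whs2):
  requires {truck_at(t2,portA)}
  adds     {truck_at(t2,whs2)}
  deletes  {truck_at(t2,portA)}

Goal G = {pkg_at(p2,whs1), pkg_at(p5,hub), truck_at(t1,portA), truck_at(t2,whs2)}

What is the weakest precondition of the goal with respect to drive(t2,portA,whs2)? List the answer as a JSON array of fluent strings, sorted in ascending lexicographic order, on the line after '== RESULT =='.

Regress:
  G ∩ del = {}  (empty — regression defined)
  G \ add = {pkg_at(p2,whs1), pkg_at(p5,hub), truck_at(t1,portA), truck_at(t2,whs2)} \ {truck_at(t2,whs2)} = {pkg_at(p2,whs1), pkg_at(p5,hub), truck_at(t1,portA)}
  ∪ pre   = {pkg_at(p2,whs1), pkg_at(p5,hub), truck_at(t1,portA)} ∪ {truck_at(t2,portA)}
          = {pkg_at(p2,whs1), pkg_at(p5,hub), truck_at(t1,portA), truck_at(t2,portA)}

== RESULT ==
["pkg_at(p2,whs1)", "pkg_at(p5,hub)", "truck_at(t1,portA)", "truck_at(t2,portA)"]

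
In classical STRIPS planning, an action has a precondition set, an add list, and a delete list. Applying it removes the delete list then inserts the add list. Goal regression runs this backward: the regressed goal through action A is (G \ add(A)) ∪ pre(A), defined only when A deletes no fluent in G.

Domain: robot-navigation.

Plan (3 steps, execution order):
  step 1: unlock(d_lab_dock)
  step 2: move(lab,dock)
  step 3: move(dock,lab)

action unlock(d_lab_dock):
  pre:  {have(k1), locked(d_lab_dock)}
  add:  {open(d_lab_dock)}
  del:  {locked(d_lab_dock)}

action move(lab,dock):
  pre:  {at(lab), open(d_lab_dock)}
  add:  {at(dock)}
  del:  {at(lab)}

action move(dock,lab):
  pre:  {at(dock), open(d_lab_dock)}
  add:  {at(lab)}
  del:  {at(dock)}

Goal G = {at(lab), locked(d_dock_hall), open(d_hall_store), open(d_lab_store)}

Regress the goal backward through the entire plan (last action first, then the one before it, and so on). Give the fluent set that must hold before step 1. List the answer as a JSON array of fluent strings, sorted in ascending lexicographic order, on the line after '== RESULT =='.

Regress step by step:
  through step 3 (move(dock,lab)): drop {at(lab)}, keep {locked(d_dock_hall), open(d_hall_store), open(d_lab_store)}, require {at(dock), open(d_lab_dock)}
    → {at(dock), locked(d_dock_hall), open(d_hall_store), open(d_lab_dock), open(d_lab_store)}
  through step 2 (move(lab,dock)): drop {at(dock)}, keep {locked(d_dock_hall), open(d_hall_store), open(d_lab_dock), open(d_lab_store)}, require {at(lab), open(d_lab_dock)}
    → {at(lab), locked(d_dock_hall), open(d_hall_store), open(d_lab_dock), open(d_lab_store)}
  through step 1 (unlock(d_lab_dock)): drop {open(d_lab_dock)}, keep {at(lab), locked(d_dock_hall), open(d_hall_store), open(d_lab_store)}, require {have(k1), locked(d_lab_dock)}
    → {at(lab), have(k1), locked(d_dock_hall), locked(d_lab_dock), open(d_hall_store), open(d_lab_store)}

== RESULT ==
["at(lab)", "have(k1)", "locked(d_dock_hall)", "locked(d_lab_dock)", "open(d_hall_store)", "open(d_lab_store)"]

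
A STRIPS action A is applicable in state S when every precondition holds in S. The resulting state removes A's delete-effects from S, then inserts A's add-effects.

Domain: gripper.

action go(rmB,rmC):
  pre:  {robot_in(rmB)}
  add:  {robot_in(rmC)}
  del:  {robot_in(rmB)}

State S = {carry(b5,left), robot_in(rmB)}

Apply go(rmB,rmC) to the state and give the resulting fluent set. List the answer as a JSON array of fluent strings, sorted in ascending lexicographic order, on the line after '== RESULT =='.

Compute (S \ del) ∪ add:
  pre ⊆ S: {robot_in(rmB)} ⊆ S  — applicable
  S \ del = {carry(b5,left)}
  ∪ add   = {carry(b5,left), robot_in(rmC)}

== RESULT ==
["carry(b5,left)", "robot_in(rmC)"]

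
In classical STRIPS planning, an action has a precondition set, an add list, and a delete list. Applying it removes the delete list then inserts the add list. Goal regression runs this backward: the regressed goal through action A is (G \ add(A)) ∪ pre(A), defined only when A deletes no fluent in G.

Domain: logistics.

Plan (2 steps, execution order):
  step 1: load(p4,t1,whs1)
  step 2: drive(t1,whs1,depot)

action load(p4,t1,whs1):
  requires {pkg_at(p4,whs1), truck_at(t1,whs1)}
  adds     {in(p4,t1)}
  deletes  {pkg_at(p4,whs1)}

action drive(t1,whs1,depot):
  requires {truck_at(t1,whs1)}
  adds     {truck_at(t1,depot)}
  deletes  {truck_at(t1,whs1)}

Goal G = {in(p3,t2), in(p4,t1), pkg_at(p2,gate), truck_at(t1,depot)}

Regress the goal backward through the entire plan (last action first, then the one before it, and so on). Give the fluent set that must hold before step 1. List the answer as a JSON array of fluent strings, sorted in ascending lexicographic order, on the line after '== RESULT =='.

Work backward from the goal:
  through step 2 (drive(t1,whs1,depot)): drop {truck_at(t1,depot)}, keep {in(p3,t2), in(p4,t1), pkg_at(p2,gate)}, require {truck_at(t1,whs1)}
    → {in(p3,t2), in(p4,t1), pkg_at(p2,gate), truck_at(t1,whs1)}
  through step 1 (load(p4,t1,whs1)): drop {in(p4,t1)}, keep {in(p3,t2), pkg_at(p2,gate), truck_at(t1,whs1)}, require {pkg_at(p4,whs1), truck_at(t1,whs1)}
    → {in(p3,t2), pkg_at(p2,gate), pkg_at(p4,whs1), truck_at(t1,whs1)}

== RESULT ==
["in(p3,t2)", "pkg_at(p2,gate)", "pkg_at(p4,whs1)", "truck_at(t1,whs1)"]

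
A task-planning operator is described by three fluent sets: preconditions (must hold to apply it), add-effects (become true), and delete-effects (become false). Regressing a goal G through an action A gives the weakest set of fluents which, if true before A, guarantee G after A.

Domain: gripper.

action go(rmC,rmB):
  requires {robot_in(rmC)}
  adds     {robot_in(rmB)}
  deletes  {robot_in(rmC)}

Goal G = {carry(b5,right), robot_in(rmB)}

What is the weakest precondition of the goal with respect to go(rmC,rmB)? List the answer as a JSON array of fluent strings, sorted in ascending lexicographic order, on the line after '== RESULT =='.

Compute (G \ add) ∪ pre:
  G ∩ del = {}  (empty — regression defined)
  G \ add = {carry(b5,right), robot_in(rmB)} \ {robot_in(rmB)} = {carry(b5,right)}
  ∪ pre   = {carry(b5,right)} ∪ {robot_in(rmC)}
          = {carry(b5,right), robot_in(rmC)}

== RESULT ==
["carry(b5,right)", "robot_in(rmC)"]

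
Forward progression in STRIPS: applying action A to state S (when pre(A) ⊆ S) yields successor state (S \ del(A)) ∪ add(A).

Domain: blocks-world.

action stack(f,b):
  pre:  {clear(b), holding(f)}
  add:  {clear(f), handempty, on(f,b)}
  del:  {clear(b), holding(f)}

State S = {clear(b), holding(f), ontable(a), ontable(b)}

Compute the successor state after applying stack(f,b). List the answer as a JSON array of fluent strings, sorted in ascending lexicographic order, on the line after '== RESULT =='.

Compute (S \ del) ∪ add:
  pre ⊆ S: {clear(b), holding(f)} ⊆ S  — applicable
  S \ del = {ontable(a), ontable(b)}
  ∪ add   = {clear(f), handempty, on(f,b), ontable(a), ontable(b)}

== RESULT ==
["clear(f)", "handempty", "on(f,b)", "ontable(a)", "ontable(b)"]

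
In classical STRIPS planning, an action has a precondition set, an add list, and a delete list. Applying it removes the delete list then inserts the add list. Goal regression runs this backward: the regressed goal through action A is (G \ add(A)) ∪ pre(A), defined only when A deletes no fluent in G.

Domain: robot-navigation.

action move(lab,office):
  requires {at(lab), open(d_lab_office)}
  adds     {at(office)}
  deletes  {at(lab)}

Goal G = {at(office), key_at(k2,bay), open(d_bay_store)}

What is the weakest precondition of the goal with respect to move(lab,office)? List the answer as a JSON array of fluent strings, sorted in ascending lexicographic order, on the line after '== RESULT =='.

Regress:
  G ∩ del = {}  (empty — regression defined)
  G \ add = {at(office), key_at(k2,bay), open(d_bay_store)} \ {at(office)} = {key_at(k2,bay), open(d_bay_store)}
  ∪ pre   = {key_at(k2,bay), open(d_bay_store)} ∪ {at(lab), open(d_lab_office)}
          = {at(lab), key_at(k2,bay), open(d_bay_store), open(d_lab_office)}

== RESULT ==
["at(lab)", "key_at(k2,bay)", "open(d_bay_store)", "open(d_lab_office)"]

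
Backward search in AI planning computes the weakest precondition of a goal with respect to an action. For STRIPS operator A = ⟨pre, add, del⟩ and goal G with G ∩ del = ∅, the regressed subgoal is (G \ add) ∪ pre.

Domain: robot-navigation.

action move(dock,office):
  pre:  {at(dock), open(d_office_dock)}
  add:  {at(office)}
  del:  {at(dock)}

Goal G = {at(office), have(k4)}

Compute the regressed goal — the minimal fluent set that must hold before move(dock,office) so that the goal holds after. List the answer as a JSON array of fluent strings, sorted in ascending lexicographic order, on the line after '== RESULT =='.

Regress:
  G ∩ del = {}  (empty — regression defined)
  G \ add = {at(office), have(k4)} \ {at(office)} = {have(k4)}
  ∪ pre   = {have(k4)} ∪ {at(dock), open(d_office_dock)}
          = {at(dock), have(k4), open(d_office_dock)}

== RESULT ==
["at(dock)", "have(k4)", "open(d_office_dock)"]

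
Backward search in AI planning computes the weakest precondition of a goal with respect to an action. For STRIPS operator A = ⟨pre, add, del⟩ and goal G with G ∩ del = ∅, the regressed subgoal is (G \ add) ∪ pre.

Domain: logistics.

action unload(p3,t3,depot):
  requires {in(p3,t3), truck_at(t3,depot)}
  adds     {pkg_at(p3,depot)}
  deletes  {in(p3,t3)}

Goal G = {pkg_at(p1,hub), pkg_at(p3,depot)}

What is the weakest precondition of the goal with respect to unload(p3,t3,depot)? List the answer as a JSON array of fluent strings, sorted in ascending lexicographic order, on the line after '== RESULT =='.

Regress:
  G ∩ del = {}  (empty — regression defined)
  G \ add = {pkg_at(p1,hub), pkg_at(p3,depot)} \ {pkg_at(p3,depot)} = {pkg_at(p1,hub)}
  ∪ pre   = {pkg_at(p1,hub)} ∪ {in(p3,t3), truck_at(t3,depot)}
          = {in(p3,t3), pkg_at(p1,hub), truck_at(t3,depot)}

== RESULT ==
["in(p3,t3)", "pkg_at(p1,hub)", "truck_at(t3,depot)"]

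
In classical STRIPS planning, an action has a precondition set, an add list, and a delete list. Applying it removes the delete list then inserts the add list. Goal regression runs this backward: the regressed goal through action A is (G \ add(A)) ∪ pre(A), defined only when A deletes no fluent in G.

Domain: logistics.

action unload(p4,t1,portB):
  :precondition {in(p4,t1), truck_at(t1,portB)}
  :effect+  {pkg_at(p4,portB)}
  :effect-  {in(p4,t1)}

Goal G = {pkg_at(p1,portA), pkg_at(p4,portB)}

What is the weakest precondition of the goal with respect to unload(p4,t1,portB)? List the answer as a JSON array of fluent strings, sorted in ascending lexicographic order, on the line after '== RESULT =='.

Compute (G \ add) ∪ pre:
  G ∩ del = {}  (empty — regression defined)
  G \ add = {pkg_at(p1,portA), pkg_at(p4,portB)} \ {pkg_at(p4,portB)} = {pkg_at(p1,portA)}
  ∪ pre   = {pkg_at(p1,portA)} ∪ {in(p4,t1), truck_at(t1,portB)}
          = {in(p4,t1), pkg_at(p1,portA), truck_at(t1,portB)}

== RESULT ==
["in(p4,t1)", "pkg_at(p1,portA)", "truck_at(t1,portB)"]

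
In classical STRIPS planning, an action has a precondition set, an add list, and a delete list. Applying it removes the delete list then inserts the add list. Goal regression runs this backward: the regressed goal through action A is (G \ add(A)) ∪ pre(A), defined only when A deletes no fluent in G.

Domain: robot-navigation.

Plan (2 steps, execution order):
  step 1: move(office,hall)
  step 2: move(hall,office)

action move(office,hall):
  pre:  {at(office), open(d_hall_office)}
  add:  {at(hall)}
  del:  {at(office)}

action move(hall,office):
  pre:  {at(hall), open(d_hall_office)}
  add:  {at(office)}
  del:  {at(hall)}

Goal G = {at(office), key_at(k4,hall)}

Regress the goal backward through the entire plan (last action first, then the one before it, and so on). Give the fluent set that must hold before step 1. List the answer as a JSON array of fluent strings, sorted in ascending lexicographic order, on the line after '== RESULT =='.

Work backward from the goal:
  through step 2 (move(hall,office)): drop {at(office)}, keep {key_at(k4,hall)}, require {at(hall), open(d_hall_office)}
    → {at(hall), key_at(k4,hall), open(d_hall_office)}
  through step 1 (move(office,hall)): drop {at(hall)}, keep {key_at(k4,hall), open(d_hall_office)}, require {at(office), open(d_hall_office)}
    → {at(office), key_at(k4,hall), open(d_hall_office)}

== RESULT ==
["at(office)", "key_at(k4,hall)", "open(d_hall_office)"]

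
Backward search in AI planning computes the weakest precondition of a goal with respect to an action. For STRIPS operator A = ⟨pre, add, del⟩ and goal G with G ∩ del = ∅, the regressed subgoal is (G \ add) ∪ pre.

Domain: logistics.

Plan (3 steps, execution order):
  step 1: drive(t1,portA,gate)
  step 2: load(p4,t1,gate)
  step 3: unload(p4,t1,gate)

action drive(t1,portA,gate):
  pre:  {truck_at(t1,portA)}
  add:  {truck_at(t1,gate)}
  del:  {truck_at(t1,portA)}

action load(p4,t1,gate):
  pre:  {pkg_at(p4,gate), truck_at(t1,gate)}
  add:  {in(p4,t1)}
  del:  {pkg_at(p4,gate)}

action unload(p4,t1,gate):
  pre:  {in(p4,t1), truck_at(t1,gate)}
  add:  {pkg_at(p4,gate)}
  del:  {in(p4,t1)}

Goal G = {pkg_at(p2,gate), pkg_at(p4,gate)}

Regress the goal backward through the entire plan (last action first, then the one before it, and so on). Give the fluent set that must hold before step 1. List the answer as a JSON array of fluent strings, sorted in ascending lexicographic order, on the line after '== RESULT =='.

Work backward from the goal:
  through step 3 (unload(p4,t1,gate)): drop {pkg_at(p4,gate)}, keep {pkg_at(p2,gate)}, require {in(p4,t1), truck_at(t1,gate)}
    → {in(p4,t1), pkg_at(p2,gate), truck_at(t1,gate)}
  through step 2 (load(p4,t1,gate)): drop {in(p4,t1)}, keep {pkg_at(p2,gate), truck_at(t1,gate)}, require {pkg_at(p4,gate), truck_at(t1,gate)}
    → {pkg_at(p2,gate), pkg_at(p4,gate), truck_at(t1,gate)}
  through step 1 (drive(t1,portA,gate)): drop {truck_at(t1,gate)}, keep {pkg_at(p2,gate), pkg_at(p4,gate)}, require {truck_at(t1,portA)}
    → {pkg_at(p2,gate), pkg_at(p4,gate), truck_at(t1,portA)}

== RESULT ==
["pkg_at(p2,gate)", "pkg_at(p4,gate)", "truck_at(t1,portA)"]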